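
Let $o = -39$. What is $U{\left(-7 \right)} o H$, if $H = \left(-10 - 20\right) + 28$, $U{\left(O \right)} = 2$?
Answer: $156$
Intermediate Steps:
$H = -2$ ($H = -30 + 28 = -2$)
$U{\left(-7 \right)} o H = 2 \left(-39\right) \left(-2\right) = \left(-78\right) \left(-2\right) = 156$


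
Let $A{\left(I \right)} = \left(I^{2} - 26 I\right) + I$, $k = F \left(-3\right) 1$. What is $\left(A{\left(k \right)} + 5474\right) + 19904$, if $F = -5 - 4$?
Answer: $25432$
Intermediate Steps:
$F = -9$
$k = 27$ ($k = \left(-9\right) \left(-3\right) 1 = 27 \cdot 1 = 27$)
$A{\left(I \right)} = I^{2} - 25 I$
$\left(A{\left(k \right)} + 5474\right) + 19904 = \left(27 \left(-25 + 27\right) + 5474\right) + 19904 = \left(27 \cdot 2 + 5474\right) + 19904 = \left(54 + 5474\right) + 19904 = 5528 + 19904 = 25432$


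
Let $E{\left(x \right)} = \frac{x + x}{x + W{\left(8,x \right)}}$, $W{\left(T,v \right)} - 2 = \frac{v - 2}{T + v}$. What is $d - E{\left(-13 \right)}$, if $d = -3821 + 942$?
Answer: $- \frac{11529}{4} \approx -2882.3$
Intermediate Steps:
$d = -2879$
$W{\left(T,v \right)} = 2 + \frac{-2 + v}{T + v}$ ($W{\left(T,v \right)} = 2 + \frac{v - 2}{T + v} = 2 + \frac{-2 + v}{T + v}$)
$E{\left(x \right)} = \frac{2 x}{x + \frac{14 + 3 x}{8 + x}}$ ($E{\left(x \right)} = \frac{x + x}{x + \frac{-2 + 2 \cdot 8 + 3 x}{8 + x}} = \frac{2 x}{x + \frac{-2 + 16 + 3 x}{8 + x}} = \frac{2 x}{x + \frac{14 + 3 x}{8 + x}}$)
$d - E{\left(-13 \right)} = -2879 - 2 \left(-13\right) \frac{1}{14 + \left(-13\right)^{2} + 11 \left(-13\right)} \left(8 - 13\right) = -2879 - 2 \left(-13\right) \frac{1}{14 + 169 - 143} \left(-5\right) = -2879 - 2 \left(-13\right) \frac{1}{40} \left(-5\right) = -2879 - \frac{13}{4} = - \frac{11529}{4}$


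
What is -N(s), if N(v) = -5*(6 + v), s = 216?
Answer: 1110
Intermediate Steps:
N(v) = -30 - 5*v
-N(s) = -(-30 - 5*216) = -(-30 - 1080) = -1*(-1110) = 1110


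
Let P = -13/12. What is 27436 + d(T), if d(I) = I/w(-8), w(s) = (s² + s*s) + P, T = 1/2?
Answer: 41785034/1523 ≈ 27436.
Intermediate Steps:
P = -13/12 (P = -13*1/12 = -13/12 ≈ -1.0833)
T = ½ ≈ 0.50000
w(s) = -13/12 + 2*s² (w(s) = (s² + s*s) - 13/12 = (s² + s²) - 13/12 = 2*s² - 13/12 = -13/12 + 2*s²)
d(I) = 12*I/1523 (d(I) = I/(-13/12 + 2*(-8)²) = I/(-13/12 + 2*64) = I/(-13/12 + 128) = I/(1523/12) = I*(12/1523) = 12*I/1523)
27436 + d(T) = 27436 + (12/1523)*(½) = 27436 + 6/1523 = 41785034/1523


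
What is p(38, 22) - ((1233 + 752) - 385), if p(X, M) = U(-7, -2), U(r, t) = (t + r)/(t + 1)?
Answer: -1591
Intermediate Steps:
U(r, t) = (r + t)/(1 + t)
p(X, M) = 9 (p(X, M) = (-7 - 2)/(1 - 2) = -9/(-1) = -1*(-9) = 9)
p(38, 22) - ((1233 + 752) - 385) = 9 - ((1233 + 752) - 385) = 9 - (1985 - 385) = 9 - 1*1600 = 9 - 1600 = -1591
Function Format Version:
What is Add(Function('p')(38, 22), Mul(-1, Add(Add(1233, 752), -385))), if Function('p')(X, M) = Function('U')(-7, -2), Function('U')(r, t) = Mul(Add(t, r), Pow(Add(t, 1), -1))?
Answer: -1591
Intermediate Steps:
Function('U')(r, t) = Mul(Pow(Add(1, t), -1), Add(r, t)) (Function('U')(r, t) = Mul(Add(r, t), Pow(Add(1, t), -1)) = Mul(Pow(Add(1, t), -1), Add(r, t)))
Function('p')(X, M) = 9 (Function('p')(X, M) = Mul(Pow(Add(1, -2), -1), Add(-7, -2)) = Mul(Pow(-1, -1), -9) = Mul(-1, -9) = 9)
Add(Function('p')(38, 22), Mul(-1, Add(Add(1233, 752), -385))) = Add(9, Mul(-1, Add(Add(1233, 752), -385))) = Add(9, Mul(-1, Add(1985, -385))) = Add(9, Mul(-1, 1600)) = Add(9, -1600) = -1591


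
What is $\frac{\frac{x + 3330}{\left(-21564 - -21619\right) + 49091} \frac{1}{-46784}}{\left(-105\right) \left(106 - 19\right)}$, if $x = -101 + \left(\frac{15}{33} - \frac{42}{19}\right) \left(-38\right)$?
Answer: $\frac{5179}{33005682990720} \approx 1.5691 \cdot 10^{-10}$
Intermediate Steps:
$x = - \frac{377}{11}$ ($x = -101 + \left(15 \cdot \frac{1}{33} - \frac{42}{19}\right) \left(-38\right) = -101 + \left(\frac{5}{11} - \frac{42}{19}\right) \left(-38\right) = -101 - - \frac{734}{11} = -101 + \frac{734}{11} = - \frac{377}{11} \approx -34.273$)
$\frac{\frac{x + 3330}{\left(-21564 - -21619\right) + 49091} \frac{1}{-46784}}{\left(-105\right) \left(106 - 19\right)} = \frac{\frac{- \frac{377}{11} + 3330}{\left(-21564 - -21619\right) + 49091} \frac{1}{-46784}}{\left(-105\right) \left(106 - 19\right)} = \frac{\frac{36253}{11 \left(\left(-21564 + 21619\right) + 49091\right)} \left(- \frac{1}{46784}\right)}{\left(-105\right) 87} = \frac{\frac{36253}{11 \left(55 + 49091\right)} \left(- \frac{1}{46784}\right)}{-9135} = \frac{36253}{11 \cdot 49146} \left(- \frac{1}{46784}\right) \left(- \frac{1}{9135}\right) = \frac{36253}{11} \cdot \frac{1}{49146} \left(- \frac{1}{46784}\right) \left(- \frac{1}{9135}\right) = \frac{36253}{540606} \left(- \frac{1}{46784}\right) \left(- \frac{1}{9135}\right) = \left(- \frac{36253}{25291711104}\right) \left(- \frac{1}{9135}\right) = \frac{5179}{33005682990720}$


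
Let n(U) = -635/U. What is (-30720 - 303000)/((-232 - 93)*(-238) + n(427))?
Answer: -28499688/6605563 ≈ -4.3145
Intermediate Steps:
(-30720 - 303000)/((-232 - 93)*(-238) + n(427)) = (-30720 - 303000)/((-232 - 93)*(-238) - 635/427) = -333720/(-325*(-238) - 635*1/427) = -333720/(77350 - 635/427) = -333720/33027815/427 = -333720*427/33027815 = -28499688/6605563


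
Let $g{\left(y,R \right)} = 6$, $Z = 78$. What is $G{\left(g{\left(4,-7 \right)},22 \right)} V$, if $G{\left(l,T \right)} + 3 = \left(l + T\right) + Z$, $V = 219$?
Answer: $22557$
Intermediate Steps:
$G{\left(l,T \right)} = 75 + T + l$ ($G{\left(l,T \right)} = -3 + \left(\left(l + T\right) + 78\right) = -3 + \left(\left(T + l\right) + 78\right) = -3 + \left(78 + T + l\right) = 75 + T + l$)
$G{\left(g{\left(4,-7 \right)},22 \right)} V = \left(75 + 22 + 6\right) 219 = 103 \cdot 219 = 22557$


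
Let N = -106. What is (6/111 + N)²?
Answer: 15366400/1369 ≈ 11225.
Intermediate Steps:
(6/111 + N)² = (6/111 - 106)² = (6*(1/111) - 106)² = (2/37 - 106)² = (-3920/37)² = 15366400/1369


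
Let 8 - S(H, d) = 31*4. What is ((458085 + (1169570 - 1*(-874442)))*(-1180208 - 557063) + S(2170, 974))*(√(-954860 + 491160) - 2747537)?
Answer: 11943050313825366411 - 43468205574030*I*√4637 ≈ 1.1943e+19 - 2.96e+15*I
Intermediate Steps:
S(H, d) = -116 (S(H, d) = 8 - 31*4 = 8 - 1*124 = 8 - 124 = -116)
((458085 + (1169570 - 1*(-874442)))*(-1180208 - 557063) + S(2170, 974))*(√(-954860 + 491160) - 2747537) = ((458085 + (1169570 - 1*(-874442)))*(-1180208 - 557063) - 116)*(√(-954860 + 491160) - 2747537) = ((458085 + (1169570 + 874442))*(-1737271) - 116)*(√(-463700) - 2747537) = ((458085 + 2044012)*(-1737271) - 116)*(10*I*√4637 - 2747537) = (2502097*(-1737271) - 116)*(-2747537 + 10*I*√4637) = (-4346820557287 - 116)*(-2747537 + 10*I*√4637) = -4346820557403*(-2747537 + 10*I*√4637) = 11943050313825366411 - 43468205574030*I*√4637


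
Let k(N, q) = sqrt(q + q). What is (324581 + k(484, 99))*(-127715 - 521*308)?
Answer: -93538726323 - 864549*sqrt(22) ≈ -9.3543e+10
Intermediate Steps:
k(N, q) = sqrt(2)*sqrt(q) (k(N, q) = sqrt(2*q) = sqrt(2)*sqrt(q))
(324581 + k(484, 99))*(-127715 - 521*308) = (324581 + sqrt(2)*sqrt(99))*(-127715 - 521*308) = (324581 + sqrt(2)*(3*sqrt(11)))*(-127715 - 160468) = (324581 + 3*sqrt(22))*(-288183) = -93538726323 - 864549*sqrt(22)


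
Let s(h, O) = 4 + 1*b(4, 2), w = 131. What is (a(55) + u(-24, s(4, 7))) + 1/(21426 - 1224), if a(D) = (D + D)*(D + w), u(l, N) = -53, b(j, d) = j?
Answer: 412262215/20202 ≈ 20407.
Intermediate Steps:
s(h, O) = 8 (s(h, O) = 4 + 1*4 = 4 + 4 = 8)
a(D) = 2*D*(131 + D) (a(D) = (D + D)*(D + 131) = (2*D)*(131 + D) = 2*D*(131 + D))
(a(55) + u(-24, s(4, 7))) + 1/(21426 - 1224) = (2*55*(131 + 55) - 53) + 1/(21426 - 1224) = (2*55*186 - 53) + 1/20202 = (20460 - 53) + 1/20202 = 20407 + 1/20202 = 412262215/20202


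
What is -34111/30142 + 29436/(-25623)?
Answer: -83870765/36777546 ≈ -2.2805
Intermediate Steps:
-34111/30142 + 29436/(-25623) = -34111*1/30142 + 29436*(-1/25623) = -4873/4306 - 9812/8541 = -83870765/36777546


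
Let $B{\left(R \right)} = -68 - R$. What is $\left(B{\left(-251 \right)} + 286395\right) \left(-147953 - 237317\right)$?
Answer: $-110409906060$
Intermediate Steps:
$\left(B{\left(-251 \right)} + 286395\right) \left(-147953 - 237317\right) = \left(\left(-68 - -251\right) + 286395\right) \left(-147953 - 237317\right) = \left(\left(-68 + 251\right) + 286395\right) \left(-385270\right) = \left(183 + 286395\right) \left(-385270\right) = 286578 \left(-385270\right) = -110409906060$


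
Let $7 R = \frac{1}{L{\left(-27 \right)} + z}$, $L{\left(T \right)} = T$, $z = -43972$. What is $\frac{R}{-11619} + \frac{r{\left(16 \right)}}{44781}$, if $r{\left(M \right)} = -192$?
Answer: $- \frac{9957761207}{2322492362883} \approx -0.0042875$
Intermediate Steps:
$R = - \frac{1}{307993}$ ($R = \frac{1}{7 \left(-27 - 43972\right)} = \frac{1}{7 \left(-43999\right)} = \frac{1}{7} \left(- \frac{1}{43999}\right) = - \frac{1}{307993} \approx -3.2468 \cdot 10^{-6}$)
$\frac{R}{-11619} + \frac{r{\left(16 \right)}}{44781} = - \frac{1}{307993 \left(-11619\right)} - \frac{192}{44781} = \left(- \frac{1}{307993}\right) \left(- \frac{1}{11619}\right) - \frac{64}{14927} = \frac{1}{3578570667} - \frac{64}{14927} = - \frac{9957761207}{2322492362883}$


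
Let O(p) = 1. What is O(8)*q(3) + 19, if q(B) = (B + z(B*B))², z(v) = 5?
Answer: 83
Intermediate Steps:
q(B) = (5 + B)² (q(B) = (B + 5)² = (5 + B)²)
O(8)*q(3) + 19 = 1*(5 + 3)² + 19 = 1*8² + 19 = 1*64 + 19 = 64 + 19 = 83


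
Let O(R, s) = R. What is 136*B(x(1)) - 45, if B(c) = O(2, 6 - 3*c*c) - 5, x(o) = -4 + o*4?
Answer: -453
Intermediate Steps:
x(o) = -4 + 4*o
B(c) = -3 (B(c) = 2 - 5 = -3)
136*B(x(1)) - 45 = 136*(-3) - 45 = -408 - 45 = -453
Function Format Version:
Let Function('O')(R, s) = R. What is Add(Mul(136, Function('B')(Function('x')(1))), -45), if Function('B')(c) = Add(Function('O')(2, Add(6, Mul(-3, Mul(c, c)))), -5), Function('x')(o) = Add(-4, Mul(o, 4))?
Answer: -453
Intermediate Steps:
Function('x')(o) = Add(-4, Mul(4, o))
Function('B')(c) = -3 (Function('B')(c) = Add(2, -5) = -3)
Add(Mul(136, Function('B')(Function('x')(1))), -45) = Add(Mul(136, -3), -45) = Add(-408, -45) = -453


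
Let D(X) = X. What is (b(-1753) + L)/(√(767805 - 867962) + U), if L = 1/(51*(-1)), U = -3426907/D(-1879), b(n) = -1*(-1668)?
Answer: 547759875107951/616962809861586 - 300341037947*I*√100157/616962809861586 ≈ 0.88783 - 0.15406*I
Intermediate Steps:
b(n) = 1668
U = 3426907/1879 (U = -3426907/(-1879) = -3426907*(-1/1879) = 3426907/1879 ≈ 1823.8)
L = -1/51 (L = 1/(-51) = -1/51 ≈ -0.019608)
(b(-1753) + L)/(√(767805 - 867962) + U) = (1668 - 1/51)/(√(767805 - 867962) + 3426907/1879) = 85067/(51*(√(-100157) + 3426907/1879)) = 85067/(51*(I*√100157 + 3426907/1879)) = 85067/(51*(3426907/1879 + I*√100157))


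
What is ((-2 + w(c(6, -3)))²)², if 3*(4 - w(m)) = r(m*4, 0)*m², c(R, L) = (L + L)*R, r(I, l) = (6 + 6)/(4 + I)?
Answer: 3481791793936/1500625 ≈ 2.3202e+6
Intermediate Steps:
r(I, l) = 12/(4 + I)
c(R, L) = 2*L*R (c(R, L) = (2*L)*R = 2*L*R)
w(m) = 4 - 4*m²/(4 + 4*m) (w(m) = 4 - 12/(4 + m*4)*m²/3 = 4 - 12/(4 + 4*m)*m²/3 = 4 - 4*m²/(4 + 4*m))
((-2 + w(c(6, -3)))²)² = ((-2 + (4 - (2*(-3)*6)² + 4*(2*(-3)*6))/(1 + 2*(-3)*6))²)² = ((-2 + (4 - 1*(-36)² + 4*(-36))/(1 - 36))²)² = ((-2 + (4 - 1*1296 - 144)/(-35))²)² = ((-2 - (4 - 1296 - 144)/35)²)² = ((-2 - 1/35*(-1436))²)² = ((-2 + 1436/35)²)² = ((1366/35)²)² = (1865956/1225)² = 3481791793936/1500625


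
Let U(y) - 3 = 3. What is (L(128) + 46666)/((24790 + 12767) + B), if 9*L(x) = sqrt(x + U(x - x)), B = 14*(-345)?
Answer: 46666/32727 + sqrt(134)/294543 ≈ 1.4260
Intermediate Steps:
U(y) = 6 (U(y) = 3 + 3 = 6)
B = -4830
L(x) = sqrt(6 + x)/9 (L(x) = sqrt(x + 6)/9 = sqrt(6 + x)/9)
(L(128) + 46666)/((24790 + 12767) + B) = (sqrt(6 + 128)/9 + 46666)/((24790 + 12767) - 4830) = (sqrt(134)/9 + 46666)/(37557 - 4830) = (46666 + sqrt(134)/9)/32727 = (46666 + sqrt(134)/9)*(1/32727) = 46666/32727 + sqrt(134)/294543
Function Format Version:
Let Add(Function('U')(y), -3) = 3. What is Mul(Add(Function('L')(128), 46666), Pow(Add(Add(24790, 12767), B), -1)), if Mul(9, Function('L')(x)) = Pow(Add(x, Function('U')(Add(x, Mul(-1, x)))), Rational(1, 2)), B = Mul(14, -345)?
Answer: Add(Rational(46666, 32727), Mul(Rational(1, 294543), Pow(134, Rational(1, 2)))) ≈ 1.4260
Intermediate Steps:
Function('U')(y) = 6 (Function('U')(y) = Add(3, 3) = 6)
B = -4830
Function('L')(x) = Mul(Rational(1, 9), Pow(Add(6, x), Rational(1, 2))) (Function('L')(x) = Mul(Rational(1, 9), Pow(Add(x, 6), Rational(1, 2))) = Mul(Rational(1, 9), Pow(Add(6, x), Rational(1, 2))))
Mul(Add(Function('L')(128), 46666), Pow(Add(Add(24790, 12767), B), -1)) = Mul(Add(Mul(Rational(1, 9), Pow(Add(6, 128), Rational(1, 2))), 46666), Pow(Add(Add(24790, 12767), -4830), -1)) = Mul(Add(Mul(Rational(1, 9), Pow(134, Rational(1, 2))), 46666), Pow(Add(37557, -4830), -1)) = Mul(Add(46666, Mul(Rational(1, 9), Pow(134, Rational(1, 2)))), Pow(32727, -1)) = Mul(Add(46666, Mul(Rational(1, 9), Pow(134, Rational(1, 2)))), Rational(1, 32727)) = Add(Rational(46666, 32727), Mul(Rational(1, 294543), Pow(134, Rational(1, 2))))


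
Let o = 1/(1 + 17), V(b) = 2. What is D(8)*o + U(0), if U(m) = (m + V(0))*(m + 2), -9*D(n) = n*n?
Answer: 292/81 ≈ 3.6049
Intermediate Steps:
D(n) = -n²/9 (D(n) = -n*n/9 = -n²/9)
U(m) = (2 + m)² (U(m) = (m + 2)*(m + 2) = (2 + m)*(2 + m) = (2 + m)²)
o = 1/18 ≈ 0.055556
D(8)*o + U(0) = -⅑*8²*(1/18) + (4 + 0² + 4*0) = -⅑*64*(1/18) + (4 + 0 + 0) = -64/9*1/18 + 4 = -32/81 + 4 = 292/81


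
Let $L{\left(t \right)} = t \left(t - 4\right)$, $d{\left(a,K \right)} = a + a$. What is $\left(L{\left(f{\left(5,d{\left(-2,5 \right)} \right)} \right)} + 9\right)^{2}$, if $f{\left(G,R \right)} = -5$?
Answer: $2916$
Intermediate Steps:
$d{\left(a,K \right)} = 2 a$
$L{\left(t \right)} = t \left(-4 + t\right)$
$\left(L{\left(f{\left(5,d{\left(-2,5 \right)} \right)} \right)} + 9\right)^{2} = \left(- 5 \left(-4 - 5\right) + 9\right)^{2} = \left(\left(-5\right) \left(-9\right) + 9\right)^{2} = \left(45 + 9\right)^{2} = 54^{2} = 2916$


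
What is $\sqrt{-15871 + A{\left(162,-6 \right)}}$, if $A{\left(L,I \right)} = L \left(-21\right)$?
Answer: $i \sqrt{19273} \approx 138.83 i$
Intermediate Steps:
$A{\left(L,I \right)} = - 21 L$
$\sqrt{-15871 + A{\left(162,-6 \right)}} = \sqrt{-15871 - 3402} = \sqrt{-19273} = i \sqrt{19273}$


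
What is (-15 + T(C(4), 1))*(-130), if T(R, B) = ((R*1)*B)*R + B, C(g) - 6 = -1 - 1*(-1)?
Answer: -2860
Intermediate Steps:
C(g) = 6 (C(g) = 6 + (-1 - 1*(-1)) = 6 + (-1 + 1) = 6 + 0 = 6)
T(R, B) = B + B*R² (T(R, B) = (R*B)*R + B = (B*R)*R + B = B*R² + B = B + B*R²)
(-15 + T(C(4), 1))*(-130) = (-15 + 1*(1 + 6²))*(-130) = (-15 + 1*(1 + 36))*(-130) = (-15 + 1*37)*(-130) = (-15 + 37)*(-130) = 22*(-130) = -2860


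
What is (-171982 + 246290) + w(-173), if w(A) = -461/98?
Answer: 7281723/98 ≈ 74303.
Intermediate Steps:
w(A) = -461/98 (w(A) = -461*1/98 = -461/98)
(-171982 + 246290) + w(-173) = (-171982 + 246290) - 461/98 = 74308 - 461/98 = 7281723/98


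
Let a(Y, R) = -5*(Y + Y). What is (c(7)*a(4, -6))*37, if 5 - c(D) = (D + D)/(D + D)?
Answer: -5920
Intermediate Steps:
c(D) = 4 (c(D) = 5 - (D + D)/(D + D) = 5 - 2*D/(2*D) = 5 - 2*D*1/(2*D) = 5 - 1*1 = 5 - 1 = 4)
a(Y, R) = -10*Y
(c(7)*a(4, -6))*37 = (4*(-10*4))*37 = (4*(-40))*37 = -160*37 = -5920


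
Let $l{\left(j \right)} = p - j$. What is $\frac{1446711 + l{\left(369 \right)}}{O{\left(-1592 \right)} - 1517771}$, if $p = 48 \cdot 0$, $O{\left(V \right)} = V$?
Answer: $- \frac{1446342}{1519363} \approx -0.95194$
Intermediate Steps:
$p = 0$
$l{\left(j \right)} = - j$ ($l{\left(j \right)} = 0 - j = - j$)
$\frac{1446711 + l{\left(369 \right)}}{O{\left(-1592 \right)} - 1517771} = \frac{1446711 - 369}{-1592 - 1517771} = \frac{1446711 - 369}{-1519363} = 1446342 \left(- \frac{1}{1519363}\right) = - \frac{1446342}{1519363}$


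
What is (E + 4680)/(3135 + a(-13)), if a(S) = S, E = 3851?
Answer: 8531/3122 ≈ 2.7325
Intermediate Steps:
(E + 4680)/(3135 + a(-13)) = (3851 + 4680)/(3135 - 13) = 8531/3122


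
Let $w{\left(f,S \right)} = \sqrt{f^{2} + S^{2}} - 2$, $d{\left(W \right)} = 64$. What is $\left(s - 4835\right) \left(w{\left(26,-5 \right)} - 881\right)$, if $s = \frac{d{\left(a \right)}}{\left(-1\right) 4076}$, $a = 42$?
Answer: $\frac{4350435923}{1019} - \frac{4926881 \sqrt{701}}{1019} \approx 4.1413 \cdot 10^{6}$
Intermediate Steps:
$w{\left(f,S \right)} = -2 + \sqrt{S^{2} + f^{2}}$ ($w{\left(f,S \right)} = \sqrt{S^{2} + f^{2}} - 2 = -2 + \sqrt{S^{2} + f^{2}}$)
$s = - \frac{16}{1019}$ ($s = \frac{64}{\left(-1\right) 4076} = \frac{64}{-4076} = 64 \left(- \frac{1}{4076}\right) = - \frac{16}{1019} \approx -0.015702$)
$\left(s - 4835\right) \left(w{\left(26,-5 \right)} - 881\right) = \left(- \frac{16}{1019} - 4835\right) \left(\left(-2 + \sqrt{\left(-5\right)^{2} + 26^{2}}\right) - 881\right) = - \frac{4926881 \left(\left(-2 + \sqrt{25 + 676}\right) - 881\right)}{1019} = - \frac{4926881 \left(\left(-2 + \sqrt{701}\right) - 881\right)}{1019} = - \frac{4926881 \left(-883 + \sqrt{701}\right)}{1019} = \frac{4350435923}{1019} - \frac{4926881 \sqrt{701}}{1019}$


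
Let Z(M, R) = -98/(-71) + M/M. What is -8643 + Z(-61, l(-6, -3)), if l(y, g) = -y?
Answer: -613484/71 ≈ -8640.6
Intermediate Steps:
Z(M, R) = 169/71 (Z(M, R) = -98*(-1/71) + 1 = 98/71 + 1 = 169/71)
-8643 + Z(-61, l(-6, -3)) = -8643 + 169/71 = -613484/71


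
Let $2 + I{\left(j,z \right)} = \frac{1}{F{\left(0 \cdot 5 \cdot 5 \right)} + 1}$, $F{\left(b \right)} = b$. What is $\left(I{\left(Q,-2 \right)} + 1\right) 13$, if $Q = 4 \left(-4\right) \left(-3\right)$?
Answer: $0$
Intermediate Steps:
$Q = 48$ ($Q = \left(-16\right) \left(-3\right) = 48$)
$I{\left(j,z \right)} = -1$ ($I{\left(j,z \right)} = -2 + \frac{1}{0 \cdot 5 \cdot 5 + 1} = -2 + \frac{1}{0 \cdot 5 + 1} = -2 + \frac{1}{0 + 1} = -2 + 1^{-1} = -2 + 1 = -1$)
$\left(I{\left(Q,-2 \right)} + 1\right) 13 = \left(-1 + 1\right) 13 = 0 \cdot 13 = 0$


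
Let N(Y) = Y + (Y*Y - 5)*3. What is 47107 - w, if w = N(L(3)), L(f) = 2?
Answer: 47108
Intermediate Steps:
N(Y) = -15 + Y + 3*Y² (N(Y) = Y + (Y² - 5)*3 = Y + (-5 + Y²)*3 = Y + (-15 + 3*Y²) = -15 + Y + 3*Y²)
w = -1 (w = -15 + 2 + 3*2² = -15 + 2 + 3*4 = -15 + 2 + 12 = -1)
47107 - w = 47107 - 1*(-1) = 47107 + 1 = 47108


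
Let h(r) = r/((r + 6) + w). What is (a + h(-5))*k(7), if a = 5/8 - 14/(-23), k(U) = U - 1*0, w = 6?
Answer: 669/184 ≈ 3.6359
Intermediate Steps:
k(U) = U (k(U) = U + 0 = U)
h(r) = r/(12 + r) (h(r) = r/((r + 6) + 6) = r/((6 + r) + 6) = r/(12 + r))
a = 227/184 (a = 5*(⅛) - 14*(-1/23) = 5/8 + 14/23 = 227/184 ≈ 1.2337)
(a + h(-5))*k(7) = (227/184 - 5/(12 - 5))*7 = (227/184 - 5/7)*7 = (669/1288)*7 = 669/184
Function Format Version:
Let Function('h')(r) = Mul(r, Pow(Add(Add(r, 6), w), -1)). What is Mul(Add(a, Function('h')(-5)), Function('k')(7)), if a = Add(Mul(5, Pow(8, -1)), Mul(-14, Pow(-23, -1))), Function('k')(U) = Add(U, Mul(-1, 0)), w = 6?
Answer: Rational(669, 184) ≈ 3.6359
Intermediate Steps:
Function('k')(U) = U (Function('k')(U) = Add(U, 0) = U)
Function('h')(r) = Mul(r, Pow(Add(12, r), -1)) (Function('h')(r) = Mul(r, Pow(Add(Add(r, 6), 6), -1)) = Mul(r, Pow(Add(Add(6, r), 6), -1)) = Mul(r, Pow(Add(12, r), -1)))
a = Rational(227, 184) (a = Add(Mul(5, Rational(1, 8)), Mul(-14, Rational(-1, 23))) = Add(Rational(5, 8), Rational(14, 23)) = Rational(227, 184) ≈ 1.2337)
Mul(Add(a, Function('h')(-5)), Function('k')(7)) = Mul(Add(Rational(227, 184), Mul(-5, Pow(Add(12, -5), -1))), 7) = Mul(Add(Rational(227, 184), Mul(-5, Pow(7, -1))), 7) = Mul(Add(Rational(227, 184), Mul(-5, Rational(1, 7))), 7) = Mul(Add(Rational(227, 184), Rational(-5, 7)), 7) = Mul(Rational(669, 1288), 7) = Rational(669, 184)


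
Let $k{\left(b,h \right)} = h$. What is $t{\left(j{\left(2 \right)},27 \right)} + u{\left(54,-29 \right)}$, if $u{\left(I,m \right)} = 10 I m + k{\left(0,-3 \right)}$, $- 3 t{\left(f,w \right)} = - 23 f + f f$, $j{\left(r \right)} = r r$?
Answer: $- \frac{46913}{3} \approx -15638.0$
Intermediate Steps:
$j{\left(r \right)} = r^{2}$
$t{\left(f,w \right)} = - \frac{f^{2}}{3} + \frac{23 f}{3}$ ($t{\left(f,w \right)} = - \frac{- 23 f + f f}{3} = - \frac{- 23 f + f^{2}}{3} = - \frac{f^{2} - 23 f}{3} = - \frac{f^{2}}{3} + \frac{23 f}{3}$)
$u{\left(I,m \right)} = -3 + 10 I m$ ($u{\left(I,m \right)} = 10 I m - 3 = -3 + 10 I m$)
$t{\left(j{\left(2 \right)},27 \right)} + u{\left(54,-29 \right)} = \frac{2^{2} \left(23 - 2^{2}\right)}{3} + \left(-3 + 10 \cdot 54 \left(-29\right)\right) = \frac{1}{3} \cdot 4 \left(23 - 4\right) - 15663 = \frac{1}{3} \cdot 4 \cdot 19 - 15663 = \frac{76}{3} - 15663 = - \frac{46913}{3}$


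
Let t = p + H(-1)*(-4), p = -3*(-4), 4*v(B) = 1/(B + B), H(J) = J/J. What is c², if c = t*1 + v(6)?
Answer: 148225/2304 ≈ 64.334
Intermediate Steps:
H(J) = 1
v(B) = 1/(8*B) (v(B) = 1/(4*(B + B)) = 1/(4*((2*B))) = (1/(2*B))/4 = 1/(8*B))
p = 12
t = 8 (t = 12 + 1*(-4) = 12 - 4 = 8)
c = 385/48 (c = 8*1 + (⅛)/6 = 8 + (⅛)*(⅙) = 8 + 1/48 = 385/48 ≈ 8.0208)
c² = (385/48)² = 148225/2304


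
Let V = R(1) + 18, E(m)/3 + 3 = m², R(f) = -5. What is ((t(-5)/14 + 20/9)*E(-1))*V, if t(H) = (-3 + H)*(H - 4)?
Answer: -12064/21 ≈ -574.48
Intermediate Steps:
t(H) = (-4 + H)*(-3 + H) (t(H) = (-3 + H)*(-4 + H) = (-4 + H)*(-3 + H))
E(m) = -9 + 3*m²
V = 13 (V = -5 + 18 = 13)
((t(-5)/14 + 20/9)*E(-1))*V = (((12 + (-5)² - 7*(-5))/14 + 20/9)*(-9 + 3*(-1)²))*13 = (((12 + 25 + 35)*(1/14) + 20*(⅑))*(-9 + 3*1))*13 = ((72*(1/14) + 20/9)*(-9 + 3))*13 = ((36/7 + 20/9)*(-6))*13 = ((464/63)*(-6))*13 = -928/21*13 = -12064/21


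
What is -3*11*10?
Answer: -330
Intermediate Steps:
-3*11*10 = -33*10 = -330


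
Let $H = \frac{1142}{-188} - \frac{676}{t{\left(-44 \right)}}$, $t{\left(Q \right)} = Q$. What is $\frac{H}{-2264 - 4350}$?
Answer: $- \frac{9605}{6838876} \approx -0.0014045$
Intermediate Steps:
$H = \frac{9605}{1034}$ ($H = \frac{1142}{-188} - \frac{676}{-44} = 1142 \left(- \frac{1}{188}\right) - - \frac{169}{11} = - \frac{571}{94} + \frac{169}{11} = \frac{9605}{1034} \approx 9.2892$)
$\frac{H}{-2264 - 4350} = \frac{9605}{1034 \left(-2264 - 4350\right)} = \frac{9605}{1034 \left(-6614\right)} = \frac{9605}{1034} \left(- \frac{1}{6614}\right) = - \frac{9605}{6838876}$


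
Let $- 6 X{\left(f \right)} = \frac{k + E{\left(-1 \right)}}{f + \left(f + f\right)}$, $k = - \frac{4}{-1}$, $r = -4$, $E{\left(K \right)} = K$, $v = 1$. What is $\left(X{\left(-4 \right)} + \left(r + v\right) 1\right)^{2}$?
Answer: $\frac{5041}{576} \approx 8.7517$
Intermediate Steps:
$k = 4$ ($k = \left(-4\right) \left(-1\right) = 4$)
$X{\left(f \right)} = - \frac{1}{6 f}$ ($X{\left(f \right)} = - \frac{\left(4 - 1\right) \frac{1}{f + \left(f + f\right)}}{6} = - \frac{3 \frac{1}{f + 2 f}}{6} = - \frac{3 \frac{1}{3 f}}{6} = - \frac{1}{6 f}$)
$\left(X{\left(-4 \right)} + \left(r + v\right) 1\right)^{2} = \left(- \frac{1}{6 \left(-4\right)} + \left(-4 + 1\right) 1\right)^{2} = \left(\left(- \frac{1}{6}\right) \left(- \frac{1}{4}\right) - 3\right)^{2} = \left(\frac{1}{24} - 3\right)^{2} = \left(- \frac{71}{24}\right)^{2} = \frac{5041}{576}$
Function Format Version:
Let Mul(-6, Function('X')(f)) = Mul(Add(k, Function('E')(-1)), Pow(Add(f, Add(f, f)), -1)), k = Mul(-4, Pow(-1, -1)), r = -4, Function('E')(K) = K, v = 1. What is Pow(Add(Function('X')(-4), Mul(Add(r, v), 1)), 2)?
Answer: Rational(5041, 576) ≈ 8.7517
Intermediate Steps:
k = 4 (k = Mul(-4, -1) = 4)
Function('X')(f) = Mul(Rational(-1, 6), Pow(f, -1)) (Function('X')(f) = Mul(Rational(-1, 6), Mul(Add(4, -1), Pow(Add(f, Add(f, f)), -1))) = Mul(Rational(-1, 6), Mul(3, Pow(Add(f, Mul(2, f)), -1))) = Mul(Rational(-1, 6), Mul(3, Pow(Mul(3, f), -1))) = Mul(Rational(-1, 6), Mul(3, Mul(Rational(1, 3), Pow(f, -1)))) = Mul(Rational(-1, 6), Pow(f, -1)))
Pow(Add(Function('X')(-4), Mul(Add(r, v), 1)), 2) = Pow(Add(Mul(Rational(-1, 6), Pow(-4, -1)), Mul(Add(-4, 1), 1)), 2) = Pow(Add(Mul(Rational(-1, 6), Rational(-1, 4)), Mul(-3, 1)), 2) = Pow(Add(Rational(1, 24), -3), 2) = Pow(Rational(-71, 24), 2) = Rational(5041, 576)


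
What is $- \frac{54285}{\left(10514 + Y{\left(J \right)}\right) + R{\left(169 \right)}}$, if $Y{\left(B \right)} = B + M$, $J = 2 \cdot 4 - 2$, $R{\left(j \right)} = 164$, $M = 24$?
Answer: $- \frac{54285}{10708} \approx -5.0696$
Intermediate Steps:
$J = 6$ ($J = 8 - 2 = 6$)
$Y{\left(B \right)} = 24 + B$ ($Y{\left(B \right)} = B + 24 = 24 + B$)
$- \frac{54285}{\left(10514 + Y{\left(J \right)}\right) + R{\left(169 \right)}} = - \frac{54285}{\left(10514 + \left(24 + 6\right)\right) + 164} = - \frac{54285}{\left(10514 + 30\right) + 164} = - \frac{54285}{10544 + 164} = - \frac{54285}{10708}$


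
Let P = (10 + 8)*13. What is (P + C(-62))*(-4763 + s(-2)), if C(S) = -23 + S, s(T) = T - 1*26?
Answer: -713859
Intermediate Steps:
s(T) = -26 + T (s(T) = T - 26 = -26 + T)
P = 234 (P = 18*13 = 234)
(P + C(-62))*(-4763 + s(-2)) = (234 + (-23 - 62))*(-4763 + (-26 - 2)) = (234 - 85)*(-4763 - 28) = 149*(-4791) = -713859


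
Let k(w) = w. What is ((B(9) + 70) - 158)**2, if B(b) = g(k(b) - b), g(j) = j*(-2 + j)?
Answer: 7744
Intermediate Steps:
B(b) = 0 (B(b) = (b - b)*(-2 + (b - b)) = 0*(-2 + 0) = 0*(-2) = 0)
((B(9) + 70) - 158)**2 = ((0 + 70) - 158)**2 = (70 - 158)**2 = (-88)**2 = 7744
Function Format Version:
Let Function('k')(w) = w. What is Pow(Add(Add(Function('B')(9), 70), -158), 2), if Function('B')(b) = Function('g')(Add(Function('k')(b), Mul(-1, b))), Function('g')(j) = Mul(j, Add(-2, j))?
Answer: 7744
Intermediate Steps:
Function('B')(b) = 0 (Function('B')(b) = Mul(Add(b, Mul(-1, b)), Add(-2, Add(b, Mul(-1, b)))) = Mul(0, Add(-2, 0)) = Mul(0, -2) = 0)
Pow(Add(Add(Function('B')(9), 70), -158), 2) = Pow(Add(Add(0, 70), -158), 2) = Pow(Add(70, -158), 2) = Pow(-88, 2) = 7744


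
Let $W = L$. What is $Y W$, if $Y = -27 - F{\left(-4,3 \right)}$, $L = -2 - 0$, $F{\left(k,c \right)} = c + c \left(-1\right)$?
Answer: $54$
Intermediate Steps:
$F{\left(k,c \right)} = 0$ ($F{\left(k,c \right)} = c - c = 0$)
$L = -2$ ($L = -2 + 0 = -2$)
$Y = -27$ ($Y = -27 - 0 = -27 + 0 = -27$)
$W = -2$
$Y W = \left(-27\right) \left(-2\right) = 54$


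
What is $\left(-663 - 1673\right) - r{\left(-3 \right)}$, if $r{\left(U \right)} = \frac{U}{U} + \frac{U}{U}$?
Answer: $-2338$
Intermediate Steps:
$r{\left(U \right)} = 2$ ($r{\left(U \right)} = 1 + 1 = 2$)
$\left(-663 - 1673\right) - r{\left(-3 \right)} = \left(-663 - 1673\right) - 2 = -2336 - 2 = -2338$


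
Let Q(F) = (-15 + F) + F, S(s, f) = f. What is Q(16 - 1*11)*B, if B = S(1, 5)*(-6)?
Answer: 150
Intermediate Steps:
Q(F) = -15 + 2*F
B = -30 (B = 5*(-6) = -30)
Q(16 - 1*11)*B = (-15 + 2*(16 - 1*11))*(-30) = (-15 + 2*(16 - 11))*(-30) = (-15 + 2*5)*(-30) = (-15 + 10)*(-30) = -5*(-30) = 150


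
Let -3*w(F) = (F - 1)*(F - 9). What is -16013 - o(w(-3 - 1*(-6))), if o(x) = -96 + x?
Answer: -15921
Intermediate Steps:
w(F) = -(-1 + F)*(-9 + F)/3 (w(F) = -(F - 1)*(F - 9)/3 = -(-1 + F)*(-9 + F)/3)
-16013 - o(w(-3 - 1*(-6))) = -16013 - (-96 + (-3 - (-3 - 1*(-6))**2/3 + 10*(-3 - 1*(-6))/3)) = -16013 - (-96 + (-3 - (-3 + 6)**2/3 + 10*(-3 + 6)/3)) = -16013 - (-96 + (-3 - 1/3*3**2 + (10/3)*3)) = -16013 - (-96 + (-3 - 1/3*9 + 10)) = -16013 - (-96 + (-3 - 3 + 10)) = -16013 - (-96 + 4) = -16013 - 1*(-92) = -16013 + 92 = -15921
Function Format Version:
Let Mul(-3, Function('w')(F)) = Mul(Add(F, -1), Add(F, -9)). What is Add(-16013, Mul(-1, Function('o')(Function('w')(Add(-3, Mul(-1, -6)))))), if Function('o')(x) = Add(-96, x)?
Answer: -15921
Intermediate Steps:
Function('w')(F) = Mul(Rational(-1, 3), Add(-1, F), Add(-9, F)) (Function('w')(F) = Mul(Rational(-1, 3), Mul(Add(F, -1), Add(F, -9))) = Mul(Rational(-1, 3), Mul(Add(-1, F), Add(-9, F))) = Mul(Rational(-1, 3), Add(-1, F), Add(-9, F)))
Add(-16013, Mul(-1, Function('o')(Function('w')(Add(-3, Mul(-1, -6)))))) = Add(-16013, Mul(-1, Add(-96, Add(-3, Mul(Rational(-1, 3), Pow(Add(-3, Mul(-1, -6)), 2)), Mul(Rational(10, 3), Add(-3, Mul(-1, -6))))))) = Add(-16013, Mul(-1, Add(-96, Add(-3, Mul(Rational(-1, 3), Pow(Add(-3, 6), 2)), Mul(Rational(10, 3), Add(-3, 6)))))) = Add(-16013, Mul(-1, Add(-96, Add(-3, Mul(Rational(-1, 3), Pow(3, 2)), Mul(Rational(10, 3), 3))))) = Add(-16013, Mul(-1, Add(-96, Add(-3, Mul(Rational(-1, 3), 9), 10)))) = Add(-16013, Mul(-1, Add(-96, Add(-3, -3, 10)))) = Add(-16013, Mul(-1, Add(-96, 4))) = Add(-16013, Mul(-1, -92)) = Add(-16013, 92) = -15921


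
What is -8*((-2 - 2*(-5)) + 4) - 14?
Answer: -110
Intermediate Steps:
-8*((-2 - 2*(-5)) + 4) - 14 = -8*((-2 + 10) + 4) - 14 = -8*(8 + 4) - 14 = -8*12 - 14 = -96 - 14 = -110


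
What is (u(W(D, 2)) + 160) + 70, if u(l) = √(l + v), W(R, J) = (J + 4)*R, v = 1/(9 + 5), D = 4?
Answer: 230 + √4718/14 ≈ 234.91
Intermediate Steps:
v = 1/14 ≈ 0.071429
W(R, J) = R*(4 + J) (W(R, J) = (4 + J)*R = R*(4 + J))
u(l) = √(1/14 + l) (u(l) = √(l + 1/14) = √(1/14 + l))
(u(W(D, 2)) + 160) + 70 = (√(14 + 196*(4*(4 + 2)))/14 + 160) + 70 = (√(14 + 196*(4*6))/14 + 160) + 70 = (√(14 + 196*24)/14 + 160) + 70 = (√(14 + 4704)/14 + 160) + 70 = (√4718/14 + 160) + 70 = (160 + √4718/14) + 70 = 230 + √4718/14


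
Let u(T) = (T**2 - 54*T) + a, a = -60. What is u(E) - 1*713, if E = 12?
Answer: -1277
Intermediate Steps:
u(T) = -60 + T**2 - 54*T (u(T) = (T**2 - 54*T) - 60 = -60 + T**2 - 54*T)
u(E) - 1*713 = (-60 + 12**2 - 54*12) - 1*713 = (-60 + 144 - 648) - 713 = -564 - 713 = -1277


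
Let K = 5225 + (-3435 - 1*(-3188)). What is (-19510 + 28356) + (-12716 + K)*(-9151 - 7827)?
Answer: 131384610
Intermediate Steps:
K = 4978 (K = 5225 + (-3435 + 3188) = 5225 - 247 = 4978)
(-19510 + 28356) + (-12716 + K)*(-9151 - 7827) = (-19510 + 28356) + (-12716 + 4978)*(-9151 - 7827) = 8846 - 7738*(-16978) = 8846 + 131375764 = 131384610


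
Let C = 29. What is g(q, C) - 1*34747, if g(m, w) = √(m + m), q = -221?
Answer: -34747 + I*√442 ≈ -34747.0 + 21.024*I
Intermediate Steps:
g(m, w) = √2*√m (g(m, w) = √(2*m) = √2*√m)
g(q, C) - 1*34747 = √2*√(-221) - 1*34747 = √2*(I*√221) - 34747 = I*√442 - 34747 = -34747 + I*√442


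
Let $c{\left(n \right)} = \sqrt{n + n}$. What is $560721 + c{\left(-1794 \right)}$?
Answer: $560721 + 2 i \sqrt{897} \approx 5.6072 \cdot 10^{5} + 59.9 i$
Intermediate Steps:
$c{\left(n \right)} = \sqrt{2} \sqrt{n}$ ($c{\left(n \right)} = \sqrt{2 n} = \sqrt{2} \sqrt{n}$)
$560721 + c{\left(-1794 \right)} = 560721 + \sqrt{2} \sqrt{-1794} = 560721 + \sqrt{2} i \sqrt{1794} = 560721 + 2 i \sqrt{897}$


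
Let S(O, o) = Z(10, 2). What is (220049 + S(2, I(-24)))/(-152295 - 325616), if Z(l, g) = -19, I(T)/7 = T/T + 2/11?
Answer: -220030/477911 ≈ -0.46040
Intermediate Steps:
I(T) = 91/11 (I(T) = 7*(T/T + 2/11) = 7*(1 + 2*(1/11)) = 7*(1 + 2/11) = 7*(13/11) = 91/11)
S(O, o) = -19
(220049 + S(2, I(-24)))/(-152295 - 325616) = (220049 - 19)/(-152295 - 325616) = 220030/(-477911) = 220030*(-1/477911) = -220030/477911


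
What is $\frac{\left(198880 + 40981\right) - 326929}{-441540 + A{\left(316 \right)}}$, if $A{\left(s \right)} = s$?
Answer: $\frac{21767}{110306} \approx 0.19733$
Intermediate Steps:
$\frac{\left(198880 + 40981\right) - 326929}{-441540 + A{\left(316 \right)}} = \frac{\left(198880 + 40981\right) - 326929}{-441540 + 316} = \frac{239861 - 326929}{-441224} = \left(-87068\right) \left(- \frac{1}{441224}\right) = \frac{21767}{110306}$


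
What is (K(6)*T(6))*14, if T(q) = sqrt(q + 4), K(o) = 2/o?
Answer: 14*sqrt(10)/3 ≈ 14.757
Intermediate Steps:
T(q) = sqrt(4 + q)
(K(6)*T(6))*14 = ((2/6)*sqrt(4 + 6))*14 = ((2*(1/6))*sqrt(10))*14 = (sqrt(10)/3)*14 = 14*sqrt(10)/3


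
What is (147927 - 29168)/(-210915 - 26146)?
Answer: -118759/237061 ≈ -0.50096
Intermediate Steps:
(147927 - 29168)/(-210915 - 26146) = 118759/(-237061) = 118759*(-1/237061) = -118759/237061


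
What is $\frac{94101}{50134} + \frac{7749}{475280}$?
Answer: $\frac{3222343689}{1701977680} \approx 1.8933$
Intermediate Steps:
$\frac{94101}{50134} + \frac{7749}{475280} = 94101 \cdot \frac{1}{50134} + 7749 \cdot \frac{1}{475280} = \frac{13443}{7162} + \frac{7749}{475280} = \frac{3222343689}{1701977680}$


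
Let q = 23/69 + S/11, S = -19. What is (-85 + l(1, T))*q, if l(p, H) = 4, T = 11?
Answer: 1242/11 ≈ 112.91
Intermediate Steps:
q = -46/33 (q = 23/69 - 19/11 = 23*(1/69) - 19*1/11 = ⅓ - 19/11 = -46/33 ≈ -1.3939)
(-85 + l(1, T))*q = (-85 + 4)*(-46/33) = -81*(-46/33) = 1242/11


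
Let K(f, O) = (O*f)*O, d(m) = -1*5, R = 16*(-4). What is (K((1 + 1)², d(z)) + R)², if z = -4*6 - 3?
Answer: 1296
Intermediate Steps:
R = -64
z = -27 (z = -24 - 3 = -27)
d(m) = -5
K(f, O) = f*O²
(K((1 + 1)², d(z)) + R)² = ((1 + 1)²*(-5)² - 64)² = (2²*25 - 64)² = (4*25 - 64)² = (100 - 64)² = 36² = 1296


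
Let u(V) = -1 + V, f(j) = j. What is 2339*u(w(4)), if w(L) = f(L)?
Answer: 7017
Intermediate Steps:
w(L) = L
2339*u(w(4)) = 2339*(-1 + 4) = 2339*3 = 7017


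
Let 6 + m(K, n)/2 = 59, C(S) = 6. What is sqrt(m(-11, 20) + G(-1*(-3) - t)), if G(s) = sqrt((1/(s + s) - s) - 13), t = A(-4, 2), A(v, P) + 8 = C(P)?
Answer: sqrt(10600 + 10*I*sqrt(1790))/10 ≈ 10.298 + 0.20543*I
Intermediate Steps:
A(v, P) = -2 (A(v, P) = -8 + 6 = -2)
m(K, n) = 106 (m(K, n) = -12 + 2*59 = -12 + 118 = 106)
t = -2
G(s) = sqrt(-13 + 1/(2*s) - s) (G(s) = sqrt((1/(2*s) - s) - 13) = sqrt(-13 + 1/(2*s) - s))
sqrt(m(-11, 20) + G(-1*(-3) - t)) = sqrt(106 + sqrt(-52 - 4*(-1*(-3) - 1*(-2)) + 2/(-1*(-3) - 1*(-2)))/2) = sqrt(106 + sqrt(-52 - 4*(3 + 2) + 2/(3 + 2))/2) = sqrt(106 + sqrt(-52 - 4*5 + 2/5)/2) = sqrt(106 + sqrt(-52 - 20 + 2*(1/5))/2) = sqrt(106 + sqrt(-52 - 20 + 2/5)/2) = sqrt(106 + sqrt(-358/5)/2) = sqrt(106 + (I*sqrt(1790)/5)/2) = sqrt(106 + I*sqrt(1790)/10)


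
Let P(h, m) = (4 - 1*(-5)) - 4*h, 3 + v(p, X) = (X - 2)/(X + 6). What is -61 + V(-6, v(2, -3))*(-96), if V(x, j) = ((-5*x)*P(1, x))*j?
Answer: 67139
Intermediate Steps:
v(p, X) = -3 + (-2 + X)/(6 + X) (v(p, X) = -3 + (X - 2)/(X + 6) = -3 + (-2 + X)/(6 + X))
P(h, m) = 9 - 4*h (P(h, m) = (4 + 5) - 4*h = 9 - 4*h)
V(x, j) = -25*j*x (V(x, j) = ((-5*x)*(9 - 4*1))*j = ((-5*x)*(9 - 4))*j = (-5*x*5)*j = (-25*x)*j = -25*j*x)
-61 + V(-6, v(2, -3))*(-96) = -61 - 25*2*(-10 - 1*(-3))/(6 - 3)*(-6)*(-96) = -61 - 25*2*(-10 + 3)/3*(-6)*(-96) = -61 - 25*2*(1/3)*(-7)*(-6)*(-96) = -61 - 25*(-14/3)*(-6)*(-96) = -61 - 700*(-96) = -61 + 67200 = 67139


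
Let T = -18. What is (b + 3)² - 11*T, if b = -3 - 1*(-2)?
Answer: 202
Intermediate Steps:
b = -1 (b = -3 + 2 = -1)
(b + 3)² - 11*T = (-1 + 3)² - 11*(-18) = 2² + 198 = 4 + 198 = 202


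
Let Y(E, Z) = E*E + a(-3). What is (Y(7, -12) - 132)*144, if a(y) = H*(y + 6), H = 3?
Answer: -10656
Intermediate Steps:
a(y) = 18 + 3*y (a(y) = 3*(y + 6) = 3*(6 + y) = 18 + 3*y)
Y(E, Z) = 9 + E² (Y(E, Z) = E*E + (18 + 3*(-3)) = E² + (18 - 9) = E² + 9 = 9 + E²)
(Y(7, -12) - 132)*144 = ((9 + 7²) - 132)*144 = ((9 + 49) - 132)*144 = (58 - 132)*144 = -74*144 = -10656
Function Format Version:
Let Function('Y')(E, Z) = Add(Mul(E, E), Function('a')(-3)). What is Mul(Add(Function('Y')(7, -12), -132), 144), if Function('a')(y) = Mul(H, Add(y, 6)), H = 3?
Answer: -10656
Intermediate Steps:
Function('a')(y) = Add(18, Mul(3, y)) (Function('a')(y) = Mul(3, Add(y, 6)) = Mul(3, Add(6, y)) = Add(18, Mul(3, y)))
Function('Y')(E, Z) = Add(9, Pow(E, 2)) (Function('Y')(E, Z) = Add(Mul(E, E), Add(18, Mul(3, -3))) = Add(Pow(E, 2), Add(18, -9)) = Add(Pow(E, 2), 9) = Add(9, Pow(E, 2)))
Mul(Add(Function('Y')(7, -12), -132), 144) = Mul(Add(Add(9, Pow(7, 2)), -132), 144) = Mul(Add(Add(9, 49), -132), 144) = Mul(Add(58, -132), 144) = Mul(-74, 144) = -10656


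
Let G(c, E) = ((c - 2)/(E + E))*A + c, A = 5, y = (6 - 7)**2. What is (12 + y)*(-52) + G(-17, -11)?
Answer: -15151/22 ≈ -688.68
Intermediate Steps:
y = 1 (y = (-1)**2 = 1)
G(c, E) = c + 5*(-2 + c)/(2*E) (G(c, E) = ((c - 2)/(E + E))*5 + c = ((-2 + c)/((2*E)))*5 + c = ((-2 + c)*(1/(2*E)))*5 + c = ((-2 + c)/(2*E))*5 + c = 5*(-2 + c)/(2*E) + c = c + 5*(-2 + c)/(2*E))
(12 + y)*(-52) + G(-17, -11) = (12 + 1)*(-52) + (-5 + (5/2)*(-17) - 11*(-17))/(-11) = 13*(-52) - (-5 - 85/2 + 187)/11 = -676 - 1/11*279/2 = -676 - 279/22 = -15151/22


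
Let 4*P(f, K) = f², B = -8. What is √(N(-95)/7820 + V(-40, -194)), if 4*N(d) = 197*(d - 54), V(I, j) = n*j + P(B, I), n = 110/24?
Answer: I*√481082601435/23460 ≈ 29.565*I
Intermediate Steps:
P(f, K) = f²/4
n = 55/12 (n = 110*(1/24) = 55/12 ≈ 4.5833)
V(I, j) = 16 + 55*j/12 (V(I, j) = 55*j/12 + (¼)*(-8)² = 55*j/12 + (¼)*64 = 55*j/12 + 16 = 16 + 55*j/12)
N(d) = -5319/2 + 197*d/4 (N(d) = (197*(d - 54))/4 = (197*(-54 + d))/4 = (-10638 + 197*d)/4 = -5319/2 + 197*d/4)
√(N(-95)/7820 + V(-40, -194)) = √((-5319/2 + (197/4)*(-95))/7820 + (16 + (55/12)*(-194))) = √((-5319/2 - 18715/4)*(1/7820) + (16 - 5335/6)) = √(-29353/4*1/7820 - 5239/6) = √(-29353/31280 - 5239/6) = √(-82026019/93840) = I*√481082601435/23460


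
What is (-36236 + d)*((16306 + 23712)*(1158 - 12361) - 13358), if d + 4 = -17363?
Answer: 24032101648236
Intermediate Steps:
d = -17367 (d = -4 - 17363 = -17367)
(-36236 + d)*((16306 + 23712)*(1158 - 12361) - 13358) = (-36236 - 17367)*((16306 + 23712)*(1158 - 12361) - 13358) = -53603*(40018*(-11203) - 13358) = -53603*(-448321654 - 13358) = -53603*(-448335012) = 24032101648236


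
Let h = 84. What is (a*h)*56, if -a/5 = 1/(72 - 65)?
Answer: -3360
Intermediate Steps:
a = -5/7 (a = -5/(72 - 65) = -5/7 ≈ -0.71429)
(a*h)*56 = -5/7*84*56 = -60*56 = -3360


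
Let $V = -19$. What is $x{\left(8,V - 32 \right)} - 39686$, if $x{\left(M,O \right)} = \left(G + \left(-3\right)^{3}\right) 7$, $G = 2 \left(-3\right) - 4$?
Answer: $-39945$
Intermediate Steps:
$G = -10$ ($G = -6 - 4 = -10$)
$x{\left(M,O \right)} = -259$ ($x{\left(M,O \right)} = \left(-10 + \left(-3\right)^{3}\right) 7 = \left(-10 - 27\right) 7 = \left(-37\right) 7 = -259$)
$x{\left(8,V - 32 \right)} - 39686 = -259 - 39686 = -39945$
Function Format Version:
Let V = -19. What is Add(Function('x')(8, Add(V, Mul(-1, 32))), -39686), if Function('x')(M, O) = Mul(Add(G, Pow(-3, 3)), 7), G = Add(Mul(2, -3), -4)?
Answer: -39945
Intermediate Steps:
G = -10 (G = Add(-6, -4) = -10)
Function('x')(M, O) = -259 (Function('x')(M, O) = Mul(Add(-10, Pow(-3, 3)), 7) = Mul(Add(-10, -27), 7) = Mul(-37, 7) = -259)
Add(Function('x')(8, Add(V, Mul(-1, 32))), -39686) = Add(-259, -39686) = -39945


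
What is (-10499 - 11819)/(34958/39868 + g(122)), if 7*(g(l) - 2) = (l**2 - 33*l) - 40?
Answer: -3114209084/216047441 ≈ -14.414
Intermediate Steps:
g(l) = -26/7 - 33*l/7 + l**2/7 (g(l) = 2 + ((l**2 - 33*l) - 40)/7 = 2 + (-40 + l**2 - 33*l)/7 = 2 + (-40/7 - 33*l/7 + l**2/7) = -26/7 - 33*l/7 + l**2/7)
(-10499 - 11819)/(34958/39868 + g(122)) = (-10499 - 11819)/(34958/39868 + (-26/7 - 33/7*122 + (1/7)*122**2)) = -22318/(34958*(1/39868) + (-26/7 - 4026/7 + (1/7)*14884)) = -22318/(17479/19934 + (-26/7 - 4026/7 + 14884/7)) = -22318/(17479/19934 + 10832/7) = -22318/216047441/139538 = -22318*139538/216047441 = -3114209084/216047441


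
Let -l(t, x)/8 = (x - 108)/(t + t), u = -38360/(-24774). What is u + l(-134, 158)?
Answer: 2523760/829929 ≈ 3.0409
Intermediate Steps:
u = 19180/12387 (u = -38360*(-1/24774) = 19180/12387 ≈ 1.5484)
l(t, x) = -4*(-108 + x)/t (l(t, x) = -8*(x - 108)/(t + t) = -8*(-108 + x)/(2*t) = -8*(-108 + x)*1/(2*t) = -4*(-108 + x)/t)
u + l(-134, 158) = 19180/12387 + 4*(108 - 1*158)/(-134) = 19180/12387 + 4*(-1/134)*(108 - 158) = 19180/12387 + 4*(-1/134)*(-50) = 19180/12387 + 100/67 = 2523760/829929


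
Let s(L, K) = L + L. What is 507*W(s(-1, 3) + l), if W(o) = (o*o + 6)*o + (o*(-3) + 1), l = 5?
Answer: 18759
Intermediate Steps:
s(L, K) = 2*L
W(o) = 1 - 3*o + o*(6 + o²) (W(o) = (o² + 6)*o + (-3*o + 1) = (6 + o²)*o + (1 - 3*o) = o*(6 + o²) + (1 - 3*o) = 1 - 3*o + o*(6 + o²))
507*W(s(-1, 3) + l) = 507*(1 + (2*(-1) + 5)³ + 3*(2*(-1) + 5)) = 507*(1 + (-2 + 5)³ + 3*(-2 + 5)) = 507*(1 + 3³ + 3*3) = 507*(1 + 27 + 9) = 507*37 = 18759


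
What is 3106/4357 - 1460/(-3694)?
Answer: 8917392/8047379 ≈ 1.1081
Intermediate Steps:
3106/4357 - 1460/(-3694) = 3106*(1/4357) - 1460*(-1/3694) = 3106/4357 + 730/1847 = 8917392/8047379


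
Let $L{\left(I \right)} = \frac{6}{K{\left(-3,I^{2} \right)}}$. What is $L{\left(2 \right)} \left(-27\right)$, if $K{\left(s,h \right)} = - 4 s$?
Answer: $- \frac{27}{2} \approx -13.5$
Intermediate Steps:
$L{\left(I \right)} = \frac{1}{2}$ ($L{\left(I \right)} = \frac{6}{\left(-4\right) \left(-3\right)} = \frac{6}{12} = 6 \cdot \frac{1}{12} = \frac{1}{2}$)
$L{\left(2 \right)} \left(-27\right) = \frac{1}{2} \left(-27\right) = - \frac{27}{2}$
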